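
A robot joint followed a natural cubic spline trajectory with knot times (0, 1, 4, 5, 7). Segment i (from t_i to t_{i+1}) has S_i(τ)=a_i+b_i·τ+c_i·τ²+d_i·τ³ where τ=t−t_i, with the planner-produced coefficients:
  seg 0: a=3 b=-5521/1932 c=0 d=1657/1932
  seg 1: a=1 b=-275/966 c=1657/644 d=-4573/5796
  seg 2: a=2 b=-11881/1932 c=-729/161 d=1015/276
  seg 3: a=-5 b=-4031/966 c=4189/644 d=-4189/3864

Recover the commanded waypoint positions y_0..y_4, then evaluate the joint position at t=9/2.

y_0=3 y_1=1 y_2=2 y_3=-5 y_4=4
S(9/2) = -9001/5152

y_0 = S_0(0) = a_0 = 3
y_1 = S_1(0) = a_1 = 1
y_2 = S_2(0) = a_2 = 2
y_3 = S_3(0) = a_3 = -5
y_4 = S_3(2) = 4
t_q=9/2 is in segment 2 (τ=1/2); S_2(τ)=-9001/5152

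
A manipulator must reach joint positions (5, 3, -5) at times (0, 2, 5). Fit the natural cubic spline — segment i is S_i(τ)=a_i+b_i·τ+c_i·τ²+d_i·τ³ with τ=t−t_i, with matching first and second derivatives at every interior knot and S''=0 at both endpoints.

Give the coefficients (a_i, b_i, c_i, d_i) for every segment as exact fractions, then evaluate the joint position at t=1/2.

Δ: Δ0=-1, Δ1=-8/3
row 1: diag=10, rhs=-10; c'=3/10, d'=-1
back: M1=-1
M: M0=0, M1=-1, M2=0
seg 0: a=5, c=M0/2=0, d=(M1−M0)/(6·2)=-1/12, b=Δ0−h0·(2M0+M1)/6=-2/3
seg 1: a=3, c=M1/2=-1/2, d=(M2−M1)/(6·3)=1/18, b=Δ1−h1·(2M1+M2)/6=-5/3
t_q=1/2 → seg 0, τ=1/2; S=5+-2/3·τ+0·τ²+-1/12·τ³=149/32

  seg 0: a=5 b=-2/3 c=0 d=-1/12
  seg 1: a=3 b=-5/3 c=-1/2 d=1/18
S(1/2) = 149/32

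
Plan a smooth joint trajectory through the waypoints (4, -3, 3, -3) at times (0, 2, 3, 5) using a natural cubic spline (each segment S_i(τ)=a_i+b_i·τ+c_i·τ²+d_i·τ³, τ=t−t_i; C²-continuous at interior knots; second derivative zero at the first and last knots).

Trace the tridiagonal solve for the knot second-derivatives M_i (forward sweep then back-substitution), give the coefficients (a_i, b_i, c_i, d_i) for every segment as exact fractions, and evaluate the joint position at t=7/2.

Δ: Δ0=-7/2, Δ1=6, Δ2=-3
row 1: diag=6, rhs=57; c'=1/6, d'=19/2
row 2: denom=6−1·1/6=35/6; d'=(-54−1·19/2)/(35/6)=-381/35
back: M2=-381/35
back: M1=19/2−1/6·-381/35=396/35
M: M0=0, M1=396/35, M2=-381/35, M3=0
seg 0: a=4, c=M0/2=0, d=(M1−M0)/(6·2)=33/35, b=Δ0−h0·(2M0+M1)/6=-509/70
seg 1: a=-3, c=M1/2=198/35, d=(M2−M1)/(6·1)=-37/10, b=Δ1−h1·(2M1+M2)/6=283/70
seg 2: a=3, c=M2/2=-381/70, d=(M3−M2)/(6·2)=127/140, b=Δ2−h2·(2M2+M3)/6=149/35
t_q=7/2 → seg 2, τ=1/2; S=3+149/35·τ+-381/70·τ²+127/140·τ³=621/160

  seg 0: a=4 b=-509/70 c=0 d=33/35
  seg 1: a=-3 b=283/70 c=198/35 d=-37/10
  seg 2: a=3 b=149/35 c=-381/70 d=127/140
S(7/2) = 621/160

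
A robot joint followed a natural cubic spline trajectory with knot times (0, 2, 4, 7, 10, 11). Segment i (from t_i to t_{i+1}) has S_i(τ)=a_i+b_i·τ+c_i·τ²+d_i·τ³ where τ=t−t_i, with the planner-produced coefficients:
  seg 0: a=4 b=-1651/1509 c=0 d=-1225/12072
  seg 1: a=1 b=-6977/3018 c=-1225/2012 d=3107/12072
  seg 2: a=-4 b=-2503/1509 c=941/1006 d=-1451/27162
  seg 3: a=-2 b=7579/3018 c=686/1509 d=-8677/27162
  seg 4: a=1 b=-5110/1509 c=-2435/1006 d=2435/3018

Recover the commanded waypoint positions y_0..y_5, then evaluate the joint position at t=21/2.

y_0 = S_0(0) = a_0 = 4
y_1 = S_1(0) = a_1 = 1
y_2 = S_2(0) = a_2 = -4
y_3 = S_3(0) = a_3 = -2
y_4 = S_4(0) = a_4 = 1
y_5 = S_4(1) = -4
t_q=21/2 is in segment 4 (τ=1/2); S_4(τ)=-9637/8048

y_0=4 y_1=1 y_2=-4 y_3=-2 y_4=1 y_5=-4
S(21/2) = -9637/8048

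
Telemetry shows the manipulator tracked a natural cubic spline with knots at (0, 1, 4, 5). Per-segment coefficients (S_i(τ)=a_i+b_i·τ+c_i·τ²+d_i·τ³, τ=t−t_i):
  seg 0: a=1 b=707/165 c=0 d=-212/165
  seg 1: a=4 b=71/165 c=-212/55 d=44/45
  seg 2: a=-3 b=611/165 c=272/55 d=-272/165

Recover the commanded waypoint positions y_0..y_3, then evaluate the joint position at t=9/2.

y_0 = S_0(0) = a_0 = 1
y_1 = S_1(0) = a_1 = 4
y_2 = S_2(0) = a_2 = -3
y_3 = S_2(1) = 4
t_q=9/2 is in segment 2 (τ=1/2); S_2(τ)=-13/110

y_0=1 y_1=4 y_2=-3 y_3=4
S(9/2) = -13/110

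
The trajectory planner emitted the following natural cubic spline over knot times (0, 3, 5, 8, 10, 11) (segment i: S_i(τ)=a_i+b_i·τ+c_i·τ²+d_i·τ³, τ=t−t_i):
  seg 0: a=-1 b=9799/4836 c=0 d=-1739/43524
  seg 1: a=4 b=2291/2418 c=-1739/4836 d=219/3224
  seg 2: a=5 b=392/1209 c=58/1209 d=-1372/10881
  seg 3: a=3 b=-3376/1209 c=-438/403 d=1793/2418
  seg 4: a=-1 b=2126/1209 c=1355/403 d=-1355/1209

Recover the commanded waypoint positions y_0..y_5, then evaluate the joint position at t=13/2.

y_0 = S_0(0) = a_0 = -1
y_1 = S_1(0) = a_1 = 4
y_2 = S_2(0) = a_2 = 5
y_3 = S_3(0) = a_3 = 3
y_4 = S_4(0) = a_4 = -1
y_5 = S_4(1) = 3
t_q=13/2 is in segment 2 (τ=3/2); S_2(τ)=2083/403

y_0=-1 y_1=4 y_2=5 y_3=3 y_4=-1 y_5=3
S(13/2) = 2083/403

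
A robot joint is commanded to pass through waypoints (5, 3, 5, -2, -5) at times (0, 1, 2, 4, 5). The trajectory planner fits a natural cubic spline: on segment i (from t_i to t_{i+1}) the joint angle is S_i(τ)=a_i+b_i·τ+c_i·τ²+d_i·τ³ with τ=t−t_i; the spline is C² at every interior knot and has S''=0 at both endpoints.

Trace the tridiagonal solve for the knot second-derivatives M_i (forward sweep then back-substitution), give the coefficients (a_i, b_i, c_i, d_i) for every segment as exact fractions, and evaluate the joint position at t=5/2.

Δ: Δ0=-2, Δ1=2, Δ2=-7/2, Δ3=-3
row 1: diag=4, rhs=24; c'=1/4, d'=6
row 2: denom=6−1·1/4=23/4; d'=(-33−1·6)/(23/4)=-156/23
row 3: denom=6−2·8/23=122/23; d'=(3−2·-156/23)/(122/23)=381/122
back: M3=381/122
back: M2=-156/23−8/23·381/122=-480/61
back: M1=6−1/4·-480/61=486/61
M: M0=0, M1=486/61, M2=-480/61, M3=381/122, M4=0
seg 0: a=5, c=M0/2=0, d=(M1−M0)/(6·1)=81/61, b=Δ0−h0·(2M0+M1)/6=-203/61
seg 1: a=3, c=M1/2=243/61, d=(M2−M1)/(6·1)=-161/61, b=Δ1−h1·(2M1+M2)/6=40/61
seg 2: a=5, c=M2/2=-240/61, d=(M3−M2)/(6·2)=447/488, b=Δ2−h2·(2M2+M3)/6=43/61
seg 3: a=-2, c=M3/2=381/244, d=(M4−M3)/(6·1)=-127/244, b=Δ3−h3·(2M3+M4)/6=-493/122
t_q=5/2 → seg 2, τ=1/2; S=5+43/61·τ+-240/61·τ²+447/488·τ³=17503/3904

  seg 0: a=5 b=-203/61 c=0 d=81/61
  seg 1: a=3 b=40/61 c=243/61 d=-161/61
  seg 2: a=5 b=43/61 c=-240/61 d=447/488
  seg 3: a=-2 b=-493/122 c=381/244 d=-127/244
S(5/2) = 17503/3904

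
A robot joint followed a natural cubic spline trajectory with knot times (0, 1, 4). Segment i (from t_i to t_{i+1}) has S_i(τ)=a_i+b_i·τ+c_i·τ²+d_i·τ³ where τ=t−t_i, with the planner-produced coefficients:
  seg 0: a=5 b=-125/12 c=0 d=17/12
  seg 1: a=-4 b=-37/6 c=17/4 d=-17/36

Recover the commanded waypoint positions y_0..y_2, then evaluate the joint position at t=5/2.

y_0 = S_0(0) = a_0 = 5
y_1 = S_1(0) = a_1 = -4
y_2 = S_1(3) = 3
t_q=5/2 is in segment 1 (τ=3/2); S_1(τ)=-169/32

y_0=5 y_1=-4 y_2=3
S(5/2) = -169/32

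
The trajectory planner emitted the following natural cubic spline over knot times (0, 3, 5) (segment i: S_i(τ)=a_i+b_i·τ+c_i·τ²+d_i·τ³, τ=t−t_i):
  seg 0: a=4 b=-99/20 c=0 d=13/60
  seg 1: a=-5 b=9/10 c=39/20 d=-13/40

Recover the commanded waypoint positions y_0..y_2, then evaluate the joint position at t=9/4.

y_0 = S_0(0) = a_0 = 4
y_1 = S_1(0) = a_1 = -5
y_2 = S_1(2) = 2
t_q=9/4 is in segment 0 (τ=9/4); S_0(τ)=-5977/1280

y_0=4 y_1=-5 y_2=2
S(9/4) = -5977/1280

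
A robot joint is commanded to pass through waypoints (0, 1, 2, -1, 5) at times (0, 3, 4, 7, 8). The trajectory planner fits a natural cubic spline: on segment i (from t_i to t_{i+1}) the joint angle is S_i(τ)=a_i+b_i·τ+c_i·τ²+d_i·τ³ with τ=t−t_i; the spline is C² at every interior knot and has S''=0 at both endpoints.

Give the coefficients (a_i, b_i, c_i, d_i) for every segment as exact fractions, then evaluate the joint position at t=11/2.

Δ: Δ0=1/3, Δ1=1, Δ2=-1, Δ3=6
row 1: diag=8, rhs=4; c'=1/8, d'=1/2
row 2: denom=8−1·1/8=63/8; d'=(-12−1·1/2)/(63/8)=-100/63
row 3: denom=8−3·8/21=48/7; d'=(42−3·-100/63)/(48/7)=491/72
back: M3=491/72
back: M2=-100/63−8/21·491/72=-113/27
back: M1=1/2−1/8·-113/27=221/216
M: M0=0, M1=221/216, M2=-113/27, M3=491/72, M4=0
seg 0: a=0, c=M0/2=0, d=(M1−M0)/(6·3)=221/3888, b=Δ0−h0·(2M0+M1)/6=-77/432
seg 1: a=1, c=M1/2=221/432, d=(M2−M1)/(6·1)=-125/144, b=Δ1−h1·(2M1+M2)/6=293/216
seg 2: a=2, c=M2/2=-113/54, d=(M3−M2)/(6·3)=2377/3888, b=Δ2−h2·(2M2+M3)/6=-97/432
seg 3: a=-1, c=M3/2=491/144, d=(M4−M3)/(6·1)=-491/432, b=Δ3−h3·(2M3+M4)/6=805/216
t_q=11/2 → seg 2, τ=3/2; S=2+-97/432·τ+-113/54·τ²+2377/3888·τ³=-377/384

  seg 0: a=0 b=-77/432 c=0 d=221/3888
  seg 1: a=1 b=293/216 c=221/432 d=-125/144
  seg 2: a=2 b=-97/432 c=-113/54 d=2377/3888
  seg 3: a=-1 b=805/216 c=491/144 d=-491/432
S(11/2) = -377/384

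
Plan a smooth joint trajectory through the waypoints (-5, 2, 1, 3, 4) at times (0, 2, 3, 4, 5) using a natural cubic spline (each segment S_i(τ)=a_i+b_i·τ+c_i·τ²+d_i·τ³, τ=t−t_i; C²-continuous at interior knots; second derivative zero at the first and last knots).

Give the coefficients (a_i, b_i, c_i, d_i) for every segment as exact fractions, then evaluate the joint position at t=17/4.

Δ: Δ0=7/2, Δ1=-1, Δ2=2, Δ3=1
row 1: diag=6, rhs=-27; c'=1/6, d'=-9/2
row 2: denom=4−1·1/6=23/6; d'=(18−1·-9/2)/(23/6)=135/23
row 3: denom=4−1·6/23=86/23; d'=(-6−1·135/23)/(86/23)=-273/86
back: M3=-273/86
back: M2=135/23−6/23·-273/86=288/43
back: M1=-9/2−1/6·288/43=-483/86
M: M0=0, M1=-483/86, M2=288/43, M3=-273/86, M4=0
seg 0: a=-5, c=M0/2=0, d=(M1−M0)/(6·2)=-161/344, b=Δ0−h0·(2M0+M1)/6=231/43
seg 1: a=2, c=M1/2=-483/172, d=(M2−M1)/(6·1)=353/172, b=Δ1−h1·(2M1+M2)/6=-21/86
seg 2: a=1, c=M2/2=144/43, d=(M3−M2)/(6·1)=-283/172, b=Δ2−h2·(2M2+M3)/6=51/172
seg 3: a=3, c=M3/2=-273/172, d=(M4−M3)/(6·1)=91/172, b=Δ3−h3·(2M3+M4)/6=177/86
t_q=17/4 → seg 3, τ=1/4; S=3+177/86·τ+-273/172·τ²+91/172·τ³=37687/11008

  seg 0: a=-5 b=231/43 c=0 d=-161/344
  seg 1: a=2 b=-21/86 c=-483/172 d=353/172
  seg 2: a=1 b=51/172 c=144/43 d=-283/172
  seg 3: a=3 b=177/86 c=-273/172 d=91/172
S(17/4) = 37687/11008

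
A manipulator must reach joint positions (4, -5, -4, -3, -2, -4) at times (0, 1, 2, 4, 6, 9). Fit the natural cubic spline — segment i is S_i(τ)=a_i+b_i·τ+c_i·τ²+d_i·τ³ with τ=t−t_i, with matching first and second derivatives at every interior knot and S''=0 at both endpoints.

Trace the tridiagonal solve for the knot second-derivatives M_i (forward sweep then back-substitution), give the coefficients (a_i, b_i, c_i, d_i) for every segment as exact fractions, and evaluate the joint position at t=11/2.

  seg 0: a=4 b=-13871/1191 c=0 d=3152/1191
  seg 1: a=-5 b=-4415/1191 c=3152/397 d=-3850/1191
  seg 2: a=-4 b=2947/1191 c=-698/397 d=3673/9528
  seg 3: a=-3 b=161/2382 c=881/1588 d=-1613/9528
  seg 4: a=-2 b=304/1191 c=-183/397 d=61/1191
S(11/2) = -56449/25408

Δ: Δ0=-9, Δ1=1, Δ2=1/2, Δ3=1/2, Δ4=-2/3
row 1: diag=4, rhs=60; c'=1/4, d'=15
row 2: denom=6−1·1/4=23/4; d'=(-3−1·15)/(23/4)=-72/23
row 3: denom=8−2·8/23=168/23; d'=(0−2·-72/23)/(168/23)=6/7
row 4: denom=10−2·23/84=397/42; d'=(-7−2·6/7)/(397/42)=-366/397
back: M4=-366/397
back: M3=6/7−23/84·-366/397=881/794
back: M2=-72/23−8/23·881/794=-1396/397
back: M1=15−1/4·-1396/397=6304/397
M: M0=0, M1=6304/397, M2=-1396/397, M3=881/794, M4=-366/397, M5=0
seg 0: a=4, c=M0/2=0, d=(M1−M0)/(6·1)=3152/1191, b=Δ0−h0·(2M0+M1)/6=-13871/1191
seg 1: a=-5, c=M1/2=3152/397, d=(M2−M1)/(6·1)=-3850/1191, b=Δ1−h1·(2M1+M2)/6=-4415/1191
seg 2: a=-4, c=M2/2=-698/397, d=(M3−M2)/(6·2)=3673/9528, b=Δ2−h2·(2M2+M3)/6=2947/1191
seg 3: a=-3, c=M3/2=881/1588, d=(M4−M3)/(6·2)=-1613/9528, b=Δ3−h3·(2M3+M4)/6=161/2382
seg 4: a=-2, c=M4/2=-183/397, d=(M5−M4)/(6·3)=61/1191, b=Δ4−h4·(2M4+M5)/6=304/1191
t_q=11/2 → seg 3, τ=3/2; S=-3+161/2382·τ+881/1588·τ²+-1613/9528·τ³=-56449/25408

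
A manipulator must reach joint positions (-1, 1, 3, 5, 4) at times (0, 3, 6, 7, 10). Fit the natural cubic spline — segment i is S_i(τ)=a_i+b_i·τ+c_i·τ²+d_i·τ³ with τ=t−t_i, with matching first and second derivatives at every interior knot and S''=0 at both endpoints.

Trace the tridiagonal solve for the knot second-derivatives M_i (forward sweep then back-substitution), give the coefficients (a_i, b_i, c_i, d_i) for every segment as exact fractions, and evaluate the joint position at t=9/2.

Δ: Δ0=2/3, Δ1=2/3, Δ2=2, Δ3=-1/3
row 1: diag=12, rhs=0; c'=1/4, d'=0
row 2: denom=8−3·1/4=29/4; d'=(8−3·0)/(29/4)=32/29
row 3: denom=8−1·4/29=228/29; d'=(-14−1·32/29)/(228/29)=-73/38
back: M3=-73/38
back: M2=32/29−4/29·-73/38=26/19
back: M1=0−1/4·26/19=-13/38
M: M0=0, M1=-13/38, M2=26/19, M3=-73/38, M4=0
seg 0: a=-1, c=M0/2=0, d=(M1−M0)/(6·3)=-13/684, b=Δ0−h0·(2M0+M1)/6=191/228
seg 1: a=1, c=M1/2=-13/76, d=(M2−M1)/(6·3)=65/684, b=Δ1−h1·(2M1+M2)/6=37/114
seg 2: a=3, c=M2/2=13/19, d=(M3−M2)/(6·1)=-125/228, b=Δ2−h2·(2M2+M3)/6=425/228
seg 3: a=5, c=M3/2=-73/76, d=(M4−M3)/(6·3)=73/684, b=Δ3−h3·(2M3+M4)/6=181/114
t_q=9/2 → seg 1, τ=3/2; S=1+37/114·τ+-13/76·τ²+65/684·τ³=865/608

  seg 0: a=-1 b=191/228 c=0 d=-13/684
  seg 1: a=1 b=37/114 c=-13/76 d=65/684
  seg 2: a=3 b=425/228 c=13/19 d=-125/228
  seg 3: a=5 b=181/114 c=-73/76 d=73/684
S(9/2) = 865/608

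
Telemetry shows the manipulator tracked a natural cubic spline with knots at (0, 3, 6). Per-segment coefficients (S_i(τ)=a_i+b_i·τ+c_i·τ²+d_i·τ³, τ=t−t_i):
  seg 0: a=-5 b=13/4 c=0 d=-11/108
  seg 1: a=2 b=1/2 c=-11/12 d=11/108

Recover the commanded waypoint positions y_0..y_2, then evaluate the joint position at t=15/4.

y_0=-5 y_1=2 y_2=-2
S(15/4) = 487/256

y_0 = S_0(0) = a_0 = -5
y_1 = S_1(0) = a_1 = 2
y_2 = S_1(3) = -2
t_q=15/4 is in segment 1 (τ=3/4); S_1(τ)=487/256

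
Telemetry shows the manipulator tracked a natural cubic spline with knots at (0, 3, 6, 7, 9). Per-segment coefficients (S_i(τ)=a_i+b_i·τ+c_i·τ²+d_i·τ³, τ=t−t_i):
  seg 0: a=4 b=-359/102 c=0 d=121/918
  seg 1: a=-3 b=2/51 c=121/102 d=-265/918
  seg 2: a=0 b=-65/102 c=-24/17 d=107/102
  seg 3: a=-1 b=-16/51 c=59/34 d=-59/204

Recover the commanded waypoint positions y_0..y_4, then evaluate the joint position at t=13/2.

y_0 = S_0(0) = a_0 = 4
y_1 = S_1(0) = a_1 = -3
y_2 = S_2(0) = a_2 = 0
y_3 = S_3(0) = a_3 = -1
y_4 = S_3(2) = 3
t_q=13/2 is in segment 2 (τ=1/2); S_2(τ)=-147/272

y_0=4 y_1=-3 y_2=0 y_3=-1 y_4=3
S(13/2) = -147/272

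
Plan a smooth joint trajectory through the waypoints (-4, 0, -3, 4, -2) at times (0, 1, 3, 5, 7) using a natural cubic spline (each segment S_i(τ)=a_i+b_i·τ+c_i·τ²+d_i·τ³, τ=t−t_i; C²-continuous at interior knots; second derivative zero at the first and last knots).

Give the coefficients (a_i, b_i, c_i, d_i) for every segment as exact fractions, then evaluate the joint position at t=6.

Δ: Δ0=4, Δ1=-3/2, Δ2=7/2, Δ3=-3
row 1: diag=6, rhs=-33; c'=1/3, d'=-11/2
row 2: denom=8−2·1/3=22/3; d'=(30−2·-11/2)/(22/3)=123/22
row 3: denom=8−2·3/11=82/11; d'=(-39−2·123/22)/(82/11)=-276/41
back: M3=-276/41
back: M2=123/22−3/11·-276/41=609/82
back: M1=-11/2−1/3·609/82=-327/41
M: M0=0, M1=-327/41, M2=609/82, M3=-276/41, M4=0
seg 0: a=-4, c=M0/2=0, d=(M1−M0)/(6·1)=-109/82, b=Δ0−h0·(2M0+M1)/6=437/82
seg 1: a=0, c=M1/2=-327/82, d=(M2−M1)/(6·2)=421/328, b=Δ1−h1·(2M1+M2)/6=55/41
seg 2: a=-3, c=M2/2=609/164, d=(M3−M2)/(6·2)=-387/328, b=Δ2−h2·(2M2+M3)/6=65/82
seg 3: a=4, c=M3/2=-138/41, d=(M4−M3)/(6·2)=23/41, b=Δ3−h3·(2M3+M4)/6=61/41
t_q=6 → seg 3, τ=1; S=4+61/41·τ+-138/41·τ²+23/41·τ³=110/41

  seg 0: a=-4 b=437/82 c=0 d=-109/82
  seg 1: a=0 b=55/41 c=-327/82 d=421/328
  seg 2: a=-3 b=65/82 c=609/164 d=-387/328
  seg 3: a=4 b=61/41 c=-138/41 d=23/41
S(6) = 110/41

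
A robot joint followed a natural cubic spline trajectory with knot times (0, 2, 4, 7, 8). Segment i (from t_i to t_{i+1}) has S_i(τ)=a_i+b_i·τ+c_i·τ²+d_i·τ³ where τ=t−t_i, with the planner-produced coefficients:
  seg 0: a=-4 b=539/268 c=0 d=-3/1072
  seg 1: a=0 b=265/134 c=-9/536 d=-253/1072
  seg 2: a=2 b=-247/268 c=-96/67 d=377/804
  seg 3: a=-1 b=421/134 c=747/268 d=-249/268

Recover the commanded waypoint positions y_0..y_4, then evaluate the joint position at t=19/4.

y_0=-4 y_1=0 y_2=2 y_3=-1 y_4=4
S(19/4) = 12017/17152

y_0 = S_0(0) = a_0 = -4
y_1 = S_1(0) = a_1 = 0
y_2 = S_2(0) = a_2 = 2
y_3 = S_3(0) = a_3 = -1
y_4 = S_3(1) = 4
t_q=19/4 is in segment 2 (τ=3/4); S_2(τ)=12017/17152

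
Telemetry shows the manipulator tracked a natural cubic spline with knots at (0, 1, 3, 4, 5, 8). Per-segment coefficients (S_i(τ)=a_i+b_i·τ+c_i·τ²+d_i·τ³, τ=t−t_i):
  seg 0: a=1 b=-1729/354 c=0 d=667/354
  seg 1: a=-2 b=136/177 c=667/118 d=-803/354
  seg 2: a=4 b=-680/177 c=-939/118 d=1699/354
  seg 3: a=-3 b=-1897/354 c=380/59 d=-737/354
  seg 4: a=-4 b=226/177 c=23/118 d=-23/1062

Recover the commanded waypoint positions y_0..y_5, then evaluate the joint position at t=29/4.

y_0 = S_0(0) = a_0 = 1
y_1 = S_1(0) = a_1 = -2
y_2 = S_2(0) = a_2 = 4
y_3 = S_3(0) = a_3 = -3
y_4 = S_4(0) = a_4 = -4
y_5 = S_4(3) = 1
t_q=29/4 is in segment 4 (τ=9/4); S_4(τ)=-2923/7552

y_0=1 y_1=-2 y_2=4 y_3=-3 y_4=-4 y_5=1
S(29/4) = -2923/7552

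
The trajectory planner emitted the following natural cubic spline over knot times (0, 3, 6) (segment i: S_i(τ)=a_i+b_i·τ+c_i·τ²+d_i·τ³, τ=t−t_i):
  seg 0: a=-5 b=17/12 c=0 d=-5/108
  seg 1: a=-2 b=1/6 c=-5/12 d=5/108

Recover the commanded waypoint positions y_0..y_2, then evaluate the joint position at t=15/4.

y_0 = S_0(0) = a_0 = -5
y_1 = S_1(0) = a_1 = -2
y_2 = S_1(3) = -4
t_q=15/4 is in segment 1 (τ=3/4); S_1(τ)=-535/256

y_0=-5 y_1=-2 y_2=-4
S(15/4) = -535/256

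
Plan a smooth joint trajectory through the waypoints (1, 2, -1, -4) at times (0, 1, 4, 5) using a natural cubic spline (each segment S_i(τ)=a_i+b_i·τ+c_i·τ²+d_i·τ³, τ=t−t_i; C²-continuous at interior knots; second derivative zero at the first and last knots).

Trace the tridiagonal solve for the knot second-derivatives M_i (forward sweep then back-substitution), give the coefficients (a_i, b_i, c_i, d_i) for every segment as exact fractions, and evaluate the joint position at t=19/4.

  seg 0: a=1 b=13/11 c=0 d=-2/11
  seg 1: a=2 b=7/11 c=-6/11 d=0
  seg 2: a=-1 b=-29/11 c=-6/11 d=2/11
S(19/4) = -1129/352

Δ: Δ0=1, Δ1=-1, Δ2=-3
row 1: diag=8, rhs=-12; c'=3/8, d'=-3/2
row 2: denom=8−3·3/8=55/8; d'=(-12−3·-3/2)/(55/8)=-12/11
back: M2=-12/11
back: M1=-3/2−3/8·-12/11=-12/11
M: M0=0, M1=-12/11, M2=-12/11, M3=0
seg 0: a=1, c=M0/2=0, d=(M1−M0)/(6·1)=-2/11, b=Δ0−h0·(2M0+M1)/6=13/11
seg 1: a=2, c=M1/2=-6/11, d=(M2−M1)/(6·3)=0, b=Δ1−h1·(2M1+M2)/6=7/11
seg 2: a=-1, c=M2/2=-6/11, d=(M3−M2)/(6·1)=2/11, b=Δ2−h2·(2M2+M3)/6=-29/11
t_q=19/4 → seg 2, τ=3/4; S=-1+-29/11·τ+-6/11·τ²+2/11·τ³=-1129/352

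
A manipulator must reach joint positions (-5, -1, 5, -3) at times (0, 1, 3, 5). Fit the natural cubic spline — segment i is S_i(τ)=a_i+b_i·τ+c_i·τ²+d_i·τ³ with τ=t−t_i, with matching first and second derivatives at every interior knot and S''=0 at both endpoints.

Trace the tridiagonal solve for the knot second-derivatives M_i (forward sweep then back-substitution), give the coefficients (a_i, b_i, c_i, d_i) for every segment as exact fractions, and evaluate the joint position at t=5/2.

Δ: Δ0=4, Δ1=3, Δ2=-4
row 1: diag=6, rhs=-6; c'=1/3, d'=-1
row 2: denom=8−2·1/3=22/3; d'=(-42−2·-1)/(22/3)=-60/11
back: M2=-60/11
back: M1=-1−1/3·-60/11=9/11
M: M0=0, M1=9/11, M2=-60/11, M3=0
seg 0: a=-5, c=M0/2=0, d=(M1−M0)/(6·1)=3/22, b=Δ0−h0·(2M0+M1)/6=85/22
seg 1: a=-1, c=M1/2=9/22, d=(M2−M1)/(6·2)=-23/44, b=Δ1−h1·(2M1+M2)/6=47/11
seg 2: a=5, c=M2/2=-30/11, d=(M3−M2)/(6·2)=5/11, b=Δ2−h2·(2M2+M3)/6=-4/11
t_q=5/2 → seg 1, τ=3/2; S=-1+47/11·τ+9/22·τ²+-23/44·τ³=1607/352

  seg 0: a=-5 b=85/22 c=0 d=3/22
  seg 1: a=-1 b=47/11 c=9/22 d=-23/44
  seg 2: a=5 b=-4/11 c=-30/11 d=5/11
S(5/2) = 1607/352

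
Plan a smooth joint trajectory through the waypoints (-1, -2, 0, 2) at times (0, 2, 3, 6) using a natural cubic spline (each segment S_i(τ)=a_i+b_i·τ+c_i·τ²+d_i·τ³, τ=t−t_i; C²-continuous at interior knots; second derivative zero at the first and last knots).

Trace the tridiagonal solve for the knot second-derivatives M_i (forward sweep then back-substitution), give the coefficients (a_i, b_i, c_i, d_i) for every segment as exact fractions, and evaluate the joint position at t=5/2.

  seg 0: a=-1 b=-397/282 c=0 d=32/141
  seg 1: a=-2 b=371/282 c=64/47 d=-191/282
  seg 2: a=0 b=283/141 c=-63/94 d=7/94
S(5/2) = -817/752

Δ: Δ0=-1/2, Δ1=2, Δ2=2/3
row 1: diag=6, rhs=15; c'=1/6, d'=5/2
row 2: denom=8−1·1/6=47/6; d'=(-8−1·5/2)/(47/6)=-63/47
back: M2=-63/47
back: M1=5/2−1/6·-63/47=128/47
M: M0=0, M1=128/47, M2=-63/47, M3=0
seg 0: a=-1, c=M0/2=0, d=(M1−M0)/(6·2)=32/141, b=Δ0−h0·(2M0+M1)/6=-397/282
seg 1: a=-2, c=M1/2=64/47, d=(M2−M1)/(6·1)=-191/282, b=Δ1−h1·(2M1+M2)/6=371/282
seg 2: a=0, c=M2/2=-63/94, d=(M3−M2)/(6·3)=7/94, b=Δ2−h2·(2M2+M3)/6=283/141
t_q=5/2 → seg 1, τ=1/2; S=-2+371/282·τ+64/47·τ²+-191/282·τ³=-817/752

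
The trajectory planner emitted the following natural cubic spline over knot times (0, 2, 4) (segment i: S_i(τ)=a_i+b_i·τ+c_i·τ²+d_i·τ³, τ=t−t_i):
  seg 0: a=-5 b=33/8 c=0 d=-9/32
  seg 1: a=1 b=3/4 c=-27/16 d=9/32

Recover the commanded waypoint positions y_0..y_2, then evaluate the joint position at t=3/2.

y_0=-5 y_1=1 y_2=-2
S(3/2) = 61/256

y_0 = S_0(0) = a_0 = -5
y_1 = S_1(0) = a_1 = 1
y_2 = S_1(2) = -2
t_q=3/2 is in segment 0 (τ=3/2); S_0(τ)=61/256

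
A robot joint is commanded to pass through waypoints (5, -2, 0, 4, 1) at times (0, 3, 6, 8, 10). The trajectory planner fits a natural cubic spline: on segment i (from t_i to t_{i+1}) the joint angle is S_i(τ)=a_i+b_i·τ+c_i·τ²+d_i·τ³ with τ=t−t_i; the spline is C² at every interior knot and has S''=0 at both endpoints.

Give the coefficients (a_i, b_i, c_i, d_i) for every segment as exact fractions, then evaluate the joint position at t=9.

Δ: Δ0=-7/3, Δ1=2/3, Δ2=2, Δ3=-3/2
row 1: diag=12, rhs=18; c'=1/4, d'=3/2
row 2: denom=10−3·1/4=37/4; d'=(8−3·3/2)/(37/4)=14/37
row 3: denom=8−2·8/37=280/37; d'=(-21−2·14/37)/(280/37)=-23/8
back: M3=-23/8
back: M2=14/37−8/37·-23/8=1
back: M1=3/2−1/4·1=5/4
M: M0=0, M1=5/4, M2=1, M3=-23/8, M4=0
seg 0: a=5, c=M0/2=0, d=(M1−M0)/(6·3)=5/72, b=Δ0−h0·(2M0+M1)/6=-71/24
seg 1: a=-2, c=M1/2=5/8, d=(M2−M1)/(6·3)=-1/72, b=Δ1−h1·(2M1+M2)/6=-13/12
seg 2: a=0, c=M2/2=1/2, d=(M3−M2)/(6·2)=-31/96, b=Δ2−h2·(2M2+M3)/6=55/24
seg 3: a=4, c=M3/2=-23/16, d=(M4−M3)/(6·2)=23/96, b=Δ3−h3·(2M3+M4)/6=5/12
t_q=9 → seg 3, τ=1; S=4+5/12·τ+-23/16·τ²+23/96·τ³=103/32

  seg 0: a=5 b=-71/24 c=0 d=5/72
  seg 1: a=-2 b=-13/12 c=5/8 d=-1/72
  seg 2: a=0 b=55/24 c=1/2 d=-31/96
  seg 3: a=4 b=5/12 c=-23/16 d=23/96
S(9) = 103/32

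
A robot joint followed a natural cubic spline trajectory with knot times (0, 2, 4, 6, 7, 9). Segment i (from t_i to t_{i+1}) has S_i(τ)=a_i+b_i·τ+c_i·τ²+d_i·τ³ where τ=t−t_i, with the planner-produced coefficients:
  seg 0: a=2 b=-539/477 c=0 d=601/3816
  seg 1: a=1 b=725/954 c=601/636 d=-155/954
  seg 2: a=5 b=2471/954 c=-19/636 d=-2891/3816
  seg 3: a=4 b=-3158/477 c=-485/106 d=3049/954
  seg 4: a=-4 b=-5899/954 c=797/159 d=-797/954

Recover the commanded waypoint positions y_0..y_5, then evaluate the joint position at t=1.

y_0=2 y_1=1 y_2=5 y_3=4 y_4=-4 y_5=-3
S(1) = 1307/1272

y_0 = S_0(0) = a_0 = 2
y_1 = S_1(0) = a_1 = 1
y_2 = S_2(0) = a_2 = 5
y_3 = S_3(0) = a_3 = 4
y_4 = S_4(0) = a_4 = -4
y_5 = S_4(2) = -3
t_q=1 is in segment 0 (τ=1); S_0(τ)=1307/1272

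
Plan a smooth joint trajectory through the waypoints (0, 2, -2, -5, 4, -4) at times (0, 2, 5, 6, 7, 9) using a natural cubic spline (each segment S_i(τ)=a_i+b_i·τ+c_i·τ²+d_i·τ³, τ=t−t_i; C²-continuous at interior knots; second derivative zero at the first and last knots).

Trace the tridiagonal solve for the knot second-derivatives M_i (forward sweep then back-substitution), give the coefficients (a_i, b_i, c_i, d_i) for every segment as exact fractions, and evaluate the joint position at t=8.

Δ: Δ0=1, Δ1=-4/3, Δ2=-3, Δ3=9, Δ4=-4
row 1: diag=10, rhs=-14; c'=3/10, d'=-7/5
row 2: denom=8−3·3/10=71/10; d'=(-10−3·-7/5)/(71/10)=-58/71
row 3: denom=4−1·10/71=274/71; d'=(72−1·-58/71)/(274/71)=2585/137
row 4: denom=6−1·71/274=1573/274; d'=(-78−1·2585/137)/(1573/274)=-26542/1573
back: M4=-26542/1573
back: M3=2585/137−71/274·-26542/1573=36558/1573
back: M2=-58/71−10/71·36558/1573=-6434/1573
back: M1=-7/5−3/10·-6434/1573=-272/1573
M: M0=0, M1=-272/1573, M2=-6434/1573, M3=36558/1573, M4=-26542/1573, M5=0
seg 0: a=0, c=M0/2=0, d=(M1−M0)/(6·2)=-68/4719, b=Δ0−h0·(2M0+M1)/6=4991/4719
seg 1: a=2, c=M1/2=-136/1573, d=(M2−M1)/(6·3)=-79/363, b=Δ1−h1·(2M1+M2)/6=4175/4719
seg 2: a=-2, c=M2/2=-3217/1573, d=(M3−M2)/(6·1)=21496/4719, b=Δ2−h2·(2M2+M3)/6=-26002/4719
seg 3: a=-5, c=M3/2=18279/1573, d=(M4−M3)/(6·1)=-31550/4719, b=Δ3−h3·(2M3+M4)/6=1744/429
seg 4: a=4, c=M4/2=-13271/1573, d=(M5−M4)/(6·2)=13271/9438, b=Δ4−h4·(2M4+M5)/6=34208/4719
t_q=8 → seg 4, τ=1; S=4+34208/4719·τ+-13271/1573·τ²+13271/9438·τ³=13271/3146

  seg 0: a=0 b=4991/4719 c=0 d=-68/4719
  seg 1: a=2 b=4175/4719 c=-136/1573 d=-79/363
  seg 2: a=-2 b=-26002/4719 c=-3217/1573 d=21496/4719
  seg 3: a=-5 b=1744/429 c=18279/1573 d=-31550/4719
  seg 4: a=4 b=34208/4719 c=-13271/1573 d=13271/9438
S(8) = 13271/3146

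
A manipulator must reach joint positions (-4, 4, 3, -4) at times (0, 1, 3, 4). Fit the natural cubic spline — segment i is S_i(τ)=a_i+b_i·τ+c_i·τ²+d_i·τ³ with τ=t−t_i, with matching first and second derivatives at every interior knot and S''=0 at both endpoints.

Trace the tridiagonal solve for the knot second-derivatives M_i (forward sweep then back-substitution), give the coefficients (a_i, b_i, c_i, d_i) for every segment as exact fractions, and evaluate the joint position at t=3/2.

  seg 0: a=-4 b=147/16 c=0 d=-19/16
  seg 1: a=4 b=45/8 c=-57/16 d=1/4
  seg 2: a=3 b=-45/8 c=-33/16 d=11/16
S(3/2) = 381/64

Δ: Δ0=8, Δ1=-1/2, Δ2=-7
row 1: diag=6, rhs=-51; c'=1/3, d'=-17/2
row 2: denom=6−2·1/3=16/3; d'=(-39−2·-17/2)/(16/3)=-33/8
back: M2=-33/8
back: M1=-17/2−1/3·-33/8=-57/8
M: M0=0, M1=-57/8, M2=-33/8, M3=0
seg 0: a=-4, c=M0/2=0, d=(M1−M0)/(6·1)=-19/16, b=Δ0−h0·(2M0+M1)/6=147/16
seg 1: a=4, c=M1/2=-57/16, d=(M2−M1)/(6·2)=1/4, b=Δ1−h1·(2M1+M2)/6=45/8
seg 2: a=3, c=M2/2=-33/16, d=(M3−M2)/(6·1)=11/16, b=Δ2−h2·(2M2+M3)/6=-45/8
t_q=3/2 → seg 1, τ=1/2; S=4+45/8·τ+-57/16·τ²+1/4·τ³=381/64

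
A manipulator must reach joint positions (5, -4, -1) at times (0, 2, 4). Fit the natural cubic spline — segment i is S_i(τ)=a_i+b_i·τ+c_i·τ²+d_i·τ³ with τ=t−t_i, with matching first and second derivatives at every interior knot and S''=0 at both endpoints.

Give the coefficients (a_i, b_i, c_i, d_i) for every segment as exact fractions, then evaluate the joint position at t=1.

Δ: Δ0=-9/2, Δ1=3/2
row 1: diag=8, rhs=36; c'=1/4, d'=9/2
back: M1=9/2
M: M0=0, M1=9/2, M2=0
seg 0: a=5, c=M0/2=0, d=(M1−M0)/(6·2)=3/8, b=Δ0−h0·(2M0+M1)/6=-6
seg 1: a=-4, c=M1/2=9/4, d=(M2−M1)/(6·2)=-3/8, b=Δ1−h1·(2M1+M2)/6=-3/2
t_q=1 → seg 0, τ=1; S=5+-6·τ+0·τ²+3/8·τ³=-5/8

  seg 0: a=5 b=-6 c=0 d=3/8
  seg 1: a=-4 b=-3/2 c=9/4 d=-3/8
S(1) = -5/8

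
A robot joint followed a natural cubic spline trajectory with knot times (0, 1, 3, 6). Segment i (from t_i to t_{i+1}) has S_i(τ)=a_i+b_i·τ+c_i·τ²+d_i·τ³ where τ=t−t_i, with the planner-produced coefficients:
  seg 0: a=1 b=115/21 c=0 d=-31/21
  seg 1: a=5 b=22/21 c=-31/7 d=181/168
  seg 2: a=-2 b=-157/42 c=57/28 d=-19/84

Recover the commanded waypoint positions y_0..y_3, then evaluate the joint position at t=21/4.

y_0=1 y_1=5 y_2=-2 y_3=-1
S(21/4) = -4805/1792

y_0 = S_0(0) = a_0 = 1
y_1 = S_1(0) = a_1 = 5
y_2 = S_2(0) = a_2 = -2
y_3 = S_2(3) = -1
t_q=21/4 is in segment 2 (τ=9/4); S_2(τ)=-4805/1792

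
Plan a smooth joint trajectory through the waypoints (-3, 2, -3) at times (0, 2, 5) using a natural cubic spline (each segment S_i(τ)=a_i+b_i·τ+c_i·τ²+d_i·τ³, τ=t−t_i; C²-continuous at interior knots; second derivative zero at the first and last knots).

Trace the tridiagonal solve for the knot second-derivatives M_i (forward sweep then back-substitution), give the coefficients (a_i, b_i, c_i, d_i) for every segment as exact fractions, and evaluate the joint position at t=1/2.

Δ: Δ0=5/2, Δ1=-5/3
row 1: diag=10, rhs=-25; c'=3/10, d'=-5/2
back: M1=-5/2
M: M0=0, M1=-5/2, M2=0
seg 0: a=-3, c=M0/2=0, d=(M1−M0)/(6·2)=-5/24, b=Δ0−h0·(2M0+M1)/6=10/3
seg 1: a=2, c=M1/2=-5/4, d=(M2−M1)/(6·3)=5/36, b=Δ1−h1·(2M1+M2)/6=5/6
t_q=1/2 → seg 0, τ=1/2; S=-3+10/3·τ+0·τ²+-5/24·τ³=-87/64

  seg 0: a=-3 b=10/3 c=0 d=-5/24
  seg 1: a=2 b=5/6 c=-5/4 d=5/36
S(1/2) = -87/64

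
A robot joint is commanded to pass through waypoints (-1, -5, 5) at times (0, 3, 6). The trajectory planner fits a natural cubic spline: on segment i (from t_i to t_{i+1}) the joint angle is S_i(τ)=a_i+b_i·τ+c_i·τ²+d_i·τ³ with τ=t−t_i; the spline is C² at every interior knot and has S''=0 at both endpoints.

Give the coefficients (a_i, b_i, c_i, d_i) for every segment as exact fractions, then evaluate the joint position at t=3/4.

  seg 0: a=-1 b=-5/2 c=0 d=7/54
  seg 1: a=-5 b=1 c=7/6 d=-7/54
S(3/4) = -361/128

Δ: Δ0=-4/3, Δ1=10/3
row 1: diag=12, rhs=28; c'=1/4, d'=7/3
back: M1=7/3
M: M0=0, M1=7/3, M2=0
seg 0: a=-1, c=M0/2=0, d=(M1−M0)/(6·3)=7/54, b=Δ0−h0·(2M0+M1)/6=-5/2
seg 1: a=-5, c=M1/2=7/6, d=(M2−M1)/(6·3)=-7/54, b=Δ1−h1·(2M1+M2)/6=1
t_q=3/4 → seg 0, τ=3/4; S=-1+-5/2·τ+0·τ²+7/54·τ³=-361/128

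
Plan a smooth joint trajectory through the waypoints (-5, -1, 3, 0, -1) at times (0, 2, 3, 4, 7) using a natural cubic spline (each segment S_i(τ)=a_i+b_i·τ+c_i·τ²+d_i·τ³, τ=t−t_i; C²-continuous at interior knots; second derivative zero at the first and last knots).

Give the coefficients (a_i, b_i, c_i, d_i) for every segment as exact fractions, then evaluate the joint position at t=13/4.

Δ: Δ0=2, Δ1=4, Δ2=-3, Δ3=-1/3
row 1: diag=6, rhs=12; c'=1/6, d'=2
row 2: denom=4−1·1/6=23/6; d'=(-42−1·2)/(23/6)=-264/23
row 3: denom=8−1·6/23=178/23; d'=(16−1·-264/23)/(178/23)=316/89
back: M3=316/89
back: M2=-264/23−6/23·316/89=-1104/89
back: M1=2−1/6·-1104/89=362/89
M: M0=0, M1=362/89, M2=-1104/89, M3=316/89, M4=0
seg 0: a=-5, c=M0/2=0, d=(M1−M0)/(6·2)=181/534, b=Δ0−h0·(2M0+M1)/6=172/267
seg 1: a=-1, c=M1/2=181/89, d=(M2−M1)/(6·1)=-733/267, b=Δ1−h1·(2M1+M2)/6=1258/267
seg 2: a=3, c=M2/2=-552/89, d=(M3−M2)/(6·1)=710/267, b=Δ2−h2·(2M2+M3)/6=145/267
seg 3: a=0, c=M3/2=158/89, d=(M4−M3)/(6·3)=-158/801, b=Δ3−h3·(2M3+M4)/6=-1037/267
t_q=13/4 → seg 2, τ=1/4; S=3+145/267·τ+-552/89·τ²+710/267·τ³=7945/2848

  seg 0: a=-5 b=172/267 c=0 d=181/534
  seg 1: a=-1 b=1258/267 c=181/89 d=-733/267
  seg 2: a=3 b=145/267 c=-552/89 d=710/267
  seg 3: a=0 b=-1037/267 c=158/89 d=-158/801
S(13/4) = 7945/2848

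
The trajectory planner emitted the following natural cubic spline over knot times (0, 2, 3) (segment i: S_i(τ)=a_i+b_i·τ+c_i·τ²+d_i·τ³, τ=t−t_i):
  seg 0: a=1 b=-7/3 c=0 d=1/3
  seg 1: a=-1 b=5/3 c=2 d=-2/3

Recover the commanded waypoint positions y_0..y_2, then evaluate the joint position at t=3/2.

y_0=1 y_1=-1 y_2=2
S(3/2) = -11/8

y_0 = S_0(0) = a_0 = 1
y_1 = S_1(0) = a_1 = -1
y_2 = S_1(1) = 2
t_q=3/2 is in segment 0 (τ=3/2); S_0(τ)=-11/8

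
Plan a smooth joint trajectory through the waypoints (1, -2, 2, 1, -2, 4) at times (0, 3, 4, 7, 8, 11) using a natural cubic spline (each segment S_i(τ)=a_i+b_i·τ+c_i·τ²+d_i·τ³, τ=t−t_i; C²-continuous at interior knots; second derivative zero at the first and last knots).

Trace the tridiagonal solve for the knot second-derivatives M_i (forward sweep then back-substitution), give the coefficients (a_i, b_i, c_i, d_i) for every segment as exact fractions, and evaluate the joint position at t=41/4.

  seg 0: a=1 b=-3485/1131 c=0 d=2354/10179
  seg 1: a=-2 b=3577/1131 c=2354/1131 d=-469/377
  seg 2: a=2 b=4064/1131 c=-1867/1131 d=40/351
  seg 3: a=1 b=-3658/1131 c=-707/1131 d=324/377
  seg 4: a=-2 b=-2156/1131 c=2209/1131 d=-2209/10179
S(41/4) = 27185/24128

Δ: Δ0=-1, Δ1=4, Δ2=-1/3, Δ3=-3, Δ4=2
row 1: diag=8, rhs=30; c'=1/8, d'=15/4
row 2: denom=8−1·1/8=63/8; d'=(-26−1·15/4)/(63/8)=-34/9
row 3: denom=8−3·8/21=48/7; d'=(-16−3·-34/9)/(48/7)=-49/72
row 4: denom=8−1·7/48=377/48; d'=(30−1·-49/72)/(377/48)=4418/1131
back: M4=4418/1131
back: M3=-49/72−7/48·4418/1131=-1414/1131
back: M2=-34/9−8/21·-1414/1131=-3734/1131
back: M1=15/4−1/8·-3734/1131=4708/1131
M: M0=0, M1=4708/1131, M2=-3734/1131, M3=-1414/1131, M4=4418/1131, M5=0
seg 0: a=1, c=M0/2=0, d=(M1−M0)/(6·3)=2354/10179, b=Δ0−h0·(2M0+M1)/6=-3485/1131
seg 1: a=-2, c=M1/2=2354/1131, d=(M2−M1)/(6·1)=-469/377, b=Δ1−h1·(2M1+M2)/6=3577/1131
seg 2: a=2, c=M2/2=-1867/1131, d=(M3−M2)/(6·3)=40/351, b=Δ2−h2·(2M2+M3)/6=4064/1131
seg 3: a=1, c=M3/2=-707/1131, d=(M4−M3)/(6·1)=324/377, b=Δ3−h3·(2M3+M4)/6=-3658/1131
seg 4: a=-2, c=M4/2=2209/1131, d=(M5−M4)/(6·3)=-2209/10179, b=Δ4−h4·(2M4+M5)/6=-2156/1131
t_q=41/4 → seg 4, τ=9/4; S=-2+-2156/1131·τ+2209/1131·τ²+-2209/10179·τ³=27185/24128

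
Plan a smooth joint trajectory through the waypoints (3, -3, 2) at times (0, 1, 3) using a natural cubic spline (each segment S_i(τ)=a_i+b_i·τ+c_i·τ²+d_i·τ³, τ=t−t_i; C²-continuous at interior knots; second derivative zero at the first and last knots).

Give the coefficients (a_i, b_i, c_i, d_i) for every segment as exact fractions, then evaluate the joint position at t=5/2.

  seg 0: a=3 b=-89/12 c=0 d=17/12
  seg 1: a=-3 b=-19/6 c=17/4 d=-17/24
S(5/2) = -37/64

Δ: Δ0=-6, Δ1=5/2
row 1: diag=6, rhs=51; c'=1/3, d'=17/2
back: M1=17/2
M: M0=0, M1=17/2, M2=0
seg 0: a=3, c=M0/2=0, d=(M1−M0)/(6·1)=17/12, b=Δ0−h0·(2M0+M1)/6=-89/12
seg 1: a=-3, c=M1/2=17/4, d=(M2−M1)/(6·2)=-17/24, b=Δ1−h1·(2M1+M2)/6=-19/6
t_q=5/2 → seg 1, τ=3/2; S=-3+-19/6·τ+17/4·τ²+-17/24·τ³=-37/64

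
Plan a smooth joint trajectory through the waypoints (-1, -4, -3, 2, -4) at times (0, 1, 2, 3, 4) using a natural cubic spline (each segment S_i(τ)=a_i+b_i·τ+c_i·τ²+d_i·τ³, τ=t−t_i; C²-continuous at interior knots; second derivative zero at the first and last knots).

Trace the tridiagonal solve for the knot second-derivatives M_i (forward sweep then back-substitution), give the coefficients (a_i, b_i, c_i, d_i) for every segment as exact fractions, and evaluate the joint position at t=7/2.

  seg 0: a=-1 b=-201/56 c=0 d=33/56
  seg 1: a=-4 b=-51/28 c=99/56 d=59/56
  seg 2: a=-3 b=39/8 c=69/14 d=-269/56
  seg 3: a=2 b=9/28 c=-531/56 d=177/56
S(7/2) = 83/448

Δ: Δ0=-3, Δ1=1, Δ2=5, Δ3=-6
row 1: diag=4, rhs=24; c'=1/4, d'=6
row 2: denom=4−1·1/4=15/4; d'=(24−1·6)/(15/4)=24/5
row 3: denom=4−1·4/15=56/15; d'=(-66−1·24/5)/(56/15)=-531/28
back: M3=-531/28
back: M2=24/5−4/15·-531/28=69/7
back: M1=6−1/4·69/7=99/28
M: M0=0, M1=99/28, M2=69/7, M3=-531/28, M4=0
seg 0: a=-1, c=M0/2=0, d=(M1−M0)/(6·1)=33/56, b=Δ0−h0·(2M0+M1)/6=-201/56
seg 1: a=-4, c=M1/2=99/56, d=(M2−M1)/(6·1)=59/56, b=Δ1−h1·(2M1+M2)/6=-51/28
seg 2: a=-3, c=M2/2=69/14, d=(M3−M2)/(6·1)=-269/56, b=Δ2−h2·(2M2+M3)/6=39/8
seg 3: a=2, c=M3/2=-531/56, d=(M4−M3)/(6·1)=177/56, b=Δ3−h3·(2M3+M4)/6=9/28
t_q=7/2 → seg 3, τ=1/2; S=2+9/28·τ+-531/56·τ²+177/56·τ³=83/448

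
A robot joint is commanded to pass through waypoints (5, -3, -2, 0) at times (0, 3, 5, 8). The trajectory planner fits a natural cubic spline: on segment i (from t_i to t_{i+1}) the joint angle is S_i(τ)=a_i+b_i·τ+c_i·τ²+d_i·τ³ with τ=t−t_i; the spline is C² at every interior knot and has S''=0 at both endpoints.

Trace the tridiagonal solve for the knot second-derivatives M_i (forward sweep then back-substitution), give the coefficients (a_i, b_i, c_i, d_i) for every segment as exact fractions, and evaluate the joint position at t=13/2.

Δ: Δ0=-8/3, Δ1=1/2, Δ2=2/3
row 1: diag=10, rhs=19; c'=1/5, d'=19/10
row 2: denom=10−2·1/5=48/5; d'=(1−2·19/10)/(48/5)=-7/24
back: M2=-7/24
back: M1=19/10−1/5·-7/24=47/24
M: M0=0, M1=47/24, M2=-7/24, M3=0
seg 0: a=5, c=M0/2=0, d=(M1−M0)/(6·3)=47/432, b=Δ0−h0·(2M0+M1)/6=-175/48
seg 1: a=-3, c=M1/2=47/48, d=(M2−M1)/(6·2)=-3/16, b=Δ1−h1·(2M1+M2)/6=-17/24
seg 2: a=-2, c=M2/2=-7/48, d=(M3−M2)/(6·3)=7/432, b=Δ2−h2·(2M2+M3)/6=23/24
t_q=13/2 → seg 2, τ=3/2; S=-2+23/24·τ+-7/48·τ²+7/432·τ³=-107/128

  seg 0: a=5 b=-175/48 c=0 d=47/432
  seg 1: a=-3 b=-17/24 c=47/48 d=-3/16
  seg 2: a=-2 b=23/24 c=-7/48 d=7/432
S(13/2) = -107/128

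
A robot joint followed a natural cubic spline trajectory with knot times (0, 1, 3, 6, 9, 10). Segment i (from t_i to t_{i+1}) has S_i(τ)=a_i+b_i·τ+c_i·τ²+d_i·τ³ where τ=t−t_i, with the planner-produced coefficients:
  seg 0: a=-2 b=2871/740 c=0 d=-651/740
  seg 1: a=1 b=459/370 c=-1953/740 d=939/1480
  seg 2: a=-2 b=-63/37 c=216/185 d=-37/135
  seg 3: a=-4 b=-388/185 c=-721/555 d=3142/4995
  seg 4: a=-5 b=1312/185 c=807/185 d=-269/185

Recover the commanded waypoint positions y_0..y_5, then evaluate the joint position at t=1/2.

y_0=-2 y_1=1 y_2=-2 y_3=-4 y_4=-5 y_5=5
S(1/2) = -1007/5920

y_0 = S_0(0) = a_0 = -2
y_1 = S_1(0) = a_1 = 1
y_2 = S_2(0) = a_2 = -2
y_3 = S_3(0) = a_3 = -4
y_4 = S_4(0) = a_4 = -5
y_5 = S_4(1) = 5
t_q=1/2 is in segment 0 (τ=1/2); S_0(τ)=-1007/5920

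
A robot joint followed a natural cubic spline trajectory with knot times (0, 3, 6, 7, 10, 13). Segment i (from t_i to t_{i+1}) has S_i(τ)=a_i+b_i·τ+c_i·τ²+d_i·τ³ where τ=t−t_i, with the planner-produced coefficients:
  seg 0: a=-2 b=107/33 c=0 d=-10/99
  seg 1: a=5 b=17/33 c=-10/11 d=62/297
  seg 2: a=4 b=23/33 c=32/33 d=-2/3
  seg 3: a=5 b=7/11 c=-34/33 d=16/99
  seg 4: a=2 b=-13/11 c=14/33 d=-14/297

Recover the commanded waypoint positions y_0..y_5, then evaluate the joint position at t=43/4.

y_0 = S_0(0) = a_0 = -2
y_1 = S_1(0) = a_1 = 5
y_2 = S_2(0) = a_2 = 4
y_3 = S_3(0) = a_3 = 5
y_4 = S_4(0) = a_4 = 2
y_5 = S_4(3) = 1
t_q=43/4 is in segment 4 (τ=3/4); S_4(τ)=469/352

y_0=-2 y_1=5 y_2=4 y_3=5 y_4=2 y_5=1
S(43/4) = 469/352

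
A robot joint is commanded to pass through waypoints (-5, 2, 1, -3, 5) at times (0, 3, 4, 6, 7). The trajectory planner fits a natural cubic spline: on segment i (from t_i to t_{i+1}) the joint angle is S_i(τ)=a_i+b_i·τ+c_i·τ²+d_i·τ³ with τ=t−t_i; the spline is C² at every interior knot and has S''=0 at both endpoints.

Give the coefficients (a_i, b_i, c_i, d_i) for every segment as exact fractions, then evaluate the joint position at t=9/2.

Δ: Δ0=7/3, Δ1=-1, Δ2=-2, Δ3=8
row 1: diag=8, rhs=-20; c'=1/8, d'=-5/2
row 2: denom=6−1·1/8=47/8; d'=(-6−1·-5/2)/(47/8)=-28/47
row 3: denom=6−2·16/47=250/47; d'=(60−2·-28/47)/(250/47)=1438/125
back: M3=1438/125
back: M2=-28/47−16/47·1438/125=-564/125
back: M1=-5/2−1/8·-564/125=-242/125
M: M0=0, M1=-242/125, M2=-564/125, M3=1438/125, M4=0
seg 0: a=-5, c=M0/2=0, d=(M1−M0)/(6·3)=-121/1125, b=Δ0−h0·(2M0+M1)/6=1238/375
seg 1: a=2, c=M1/2=-121/125, d=(M2−M1)/(6·1)=-161/375, b=Δ1−h1·(2M1+M2)/6=149/375
seg 2: a=1, c=M2/2=-282/125, d=(M3−M2)/(6·2)=1001/750, b=Δ2−h2·(2M2+M3)/6=-212/75
seg 3: a=-3, c=M3/2=719/125, d=(M4−M3)/(6·1)=-719/375, b=Δ3−h3·(2M3+M4)/6=1562/375
t_q=9/2 → seg 2, τ=1/2; S=1+-212/75·τ+-282/125·τ²+1001/750·τ³=-1621/2000

  seg 0: a=-5 b=1238/375 c=0 d=-121/1125
  seg 1: a=2 b=149/375 c=-121/125 d=-161/375
  seg 2: a=1 b=-212/75 c=-282/125 d=1001/750
  seg 3: a=-3 b=1562/375 c=719/125 d=-719/375
S(9/2) = -1621/2000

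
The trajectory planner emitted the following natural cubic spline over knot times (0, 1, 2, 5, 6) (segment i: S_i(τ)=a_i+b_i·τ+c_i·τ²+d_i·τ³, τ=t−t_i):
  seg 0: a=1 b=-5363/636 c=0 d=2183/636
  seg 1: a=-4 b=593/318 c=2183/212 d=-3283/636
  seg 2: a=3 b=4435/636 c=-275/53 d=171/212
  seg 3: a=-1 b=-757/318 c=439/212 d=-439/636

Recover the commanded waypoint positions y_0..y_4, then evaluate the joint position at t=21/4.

y_0=1 y_1=-4 y_2=3 y_3=-1 y_4=-2
S(21/4) = -20033/13568

y_0 = S_0(0) = a_0 = 1
y_1 = S_1(0) = a_1 = -4
y_2 = S_2(0) = a_2 = 3
y_3 = S_3(0) = a_3 = -1
y_4 = S_3(1) = -2
t_q=21/4 is in segment 3 (τ=1/4); S_3(τ)=-20033/13568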